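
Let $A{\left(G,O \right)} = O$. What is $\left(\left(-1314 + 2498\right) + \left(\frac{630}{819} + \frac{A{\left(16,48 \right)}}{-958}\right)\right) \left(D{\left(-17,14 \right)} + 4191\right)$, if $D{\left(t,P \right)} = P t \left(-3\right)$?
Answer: $\frac{36185391630}{6227} \approx 5.811 \cdot 10^{6}$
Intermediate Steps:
$D{\left(t,P \right)} = - 3 P t$
$\left(\left(-1314 + 2498\right) + \left(\frac{630}{819} + \frac{A{\left(16,48 \right)}}{-958}\right)\right) \left(D{\left(-17,14 \right)} + 4191\right) = \left(\left(-1314 + 2498\right) + \left(\frac{630}{819} + \frac{48}{-958}\right)\right) \left(\left(-3\right) 14 \left(-17\right) + 4191\right) = \left(1184 + \left(630 \cdot \frac{1}{819} + 48 \left(- \frac{1}{958}\right)\right)\right) \left(714 + 4191\right) = \left(1184 + \left(\frac{10}{13} - \frac{24}{479}\right)\right) 4905 = \left(1184 + \frac{4478}{6227}\right) 4905 = \frac{7377246}{6227} \cdot 4905 = \frac{36185391630}{6227}$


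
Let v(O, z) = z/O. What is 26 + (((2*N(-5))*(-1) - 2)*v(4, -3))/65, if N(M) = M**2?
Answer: 133/5 ≈ 26.600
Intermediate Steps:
26 + (((2*N(-5))*(-1) - 2)*v(4, -3))/65 = 26 + (((2*(-5)**2)*(-1) - 2)*(-3/4))/65 = 26 + (((2*25)*(-1) - 2)*(-3*1/4))/65 = 26 + ((50*(-1) - 2)*(-3/4))/65 = 26 + ((-50 - 2)*(-3/4))/65 = 26 + (-52*(-3/4))/65 = 26 + (1/65)*39 = 26 + 3/5 = 133/5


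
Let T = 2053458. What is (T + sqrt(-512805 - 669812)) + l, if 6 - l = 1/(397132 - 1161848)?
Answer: 1570316776225/764716 + I*sqrt(1182617) ≈ 2.0535e+6 + 1087.5*I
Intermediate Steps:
l = 4588297/764716 (l = 6 - 1/(397132 - 1161848) = 6 - 1/(-764716) = 6 - 1*(-1/764716) = 6 + 1/764716 = 4588297/764716 ≈ 6.0000)
(T + sqrt(-512805 - 669812)) + l = (2053458 + sqrt(-512805 - 669812)) + 4588297/764716 = (2053458 + sqrt(-1182617)) + 4588297/764716 = (2053458 + I*sqrt(1182617)) + 4588297/764716 = 1570316776225/764716 + I*sqrt(1182617)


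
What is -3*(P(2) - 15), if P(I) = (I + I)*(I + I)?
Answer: -3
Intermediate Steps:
P(I) = 4*I**2 (P(I) = (2*I)*(2*I) = 4*I**2)
-3*(P(2) - 15) = -3*(4*2**2 - 15) = -3*(4*4 - 15) = -3*(16 - 15) = -3*1 = -3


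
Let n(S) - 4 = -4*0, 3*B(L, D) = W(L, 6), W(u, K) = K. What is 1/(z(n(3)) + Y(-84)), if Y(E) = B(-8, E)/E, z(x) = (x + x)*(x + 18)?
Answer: 42/7391 ≈ 0.0056826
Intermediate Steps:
B(L, D) = 2 (B(L, D) = (⅓)*6 = 2)
n(S) = 4 (n(S) = 4 - 4*0 = 4 + 0 = 4)
z(x) = 2*x*(18 + x) (z(x) = (2*x)*(18 + x) = 2*x*(18 + x))
Y(E) = 2/E
1/(z(n(3)) + Y(-84)) = 1/(2*4*(18 + 4) + 2/(-84)) = 1/(2*4*22 + 2*(-1/84)) = 1/(176 - 1/42) = 1/(7391/42) = 42/7391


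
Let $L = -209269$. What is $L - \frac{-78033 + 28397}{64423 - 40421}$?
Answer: $- \frac{2511412451}{12001} \approx -2.0927 \cdot 10^{5}$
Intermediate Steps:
$L - \frac{-78033 + 28397}{64423 - 40421} = -209269 - \frac{-78033 + 28397}{64423 - 40421} = -209269 - - \frac{49636}{24002} = -209269 - \left(-49636\right) \frac{1}{24002} = -209269 - - \frac{24818}{12001} = -209269 + \frac{24818}{12001} = - \frac{2511412451}{12001}$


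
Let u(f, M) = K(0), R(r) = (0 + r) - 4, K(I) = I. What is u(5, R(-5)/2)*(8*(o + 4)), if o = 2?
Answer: 0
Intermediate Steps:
R(r) = -4 + r (R(r) = r - 4 = -4 + r)
u(f, M) = 0
u(5, R(-5)/2)*(8*(o + 4)) = 0*(8*(2 + 4)) = 0*(8*6) = 0*48 = 0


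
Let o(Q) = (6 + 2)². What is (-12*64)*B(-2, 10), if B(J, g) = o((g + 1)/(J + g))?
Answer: -49152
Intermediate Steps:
o(Q) = 64 (o(Q) = 8² = 64)
B(J, g) = 64
(-12*64)*B(-2, 10) = -12*64*64 = -768*64 = -49152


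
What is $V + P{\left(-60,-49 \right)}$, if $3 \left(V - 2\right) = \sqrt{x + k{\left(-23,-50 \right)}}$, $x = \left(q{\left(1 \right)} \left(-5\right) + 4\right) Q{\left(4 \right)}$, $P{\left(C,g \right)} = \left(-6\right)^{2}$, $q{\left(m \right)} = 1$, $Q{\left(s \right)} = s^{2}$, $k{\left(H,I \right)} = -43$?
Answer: $38 + \frac{i \sqrt{59}}{3} \approx 38.0 + 2.5604 i$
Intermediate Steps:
$P{\left(C,g \right)} = 36$
$x = -16$ ($x = \left(1 \left(-5\right) + 4\right) 4^{2} = \left(-5 + 4\right) 16 = \left(-1\right) 16 = -16$)
$V = 2 + \frac{i \sqrt{59}}{3}$ ($V = 2 + \frac{\sqrt{-16 - 43}}{3} = 2 + \frac{\sqrt{-59}}{3} = 2 + \frac{i \sqrt{59}}{3} \approx 2.0 + 2.5604 i$)
$V + P{\left(-60,-49 \right)} = \left(2 + \frac{i \sqrt{59}}{3}\right) + 36 = 38 + \frac{i \sqrt{59}}{3}$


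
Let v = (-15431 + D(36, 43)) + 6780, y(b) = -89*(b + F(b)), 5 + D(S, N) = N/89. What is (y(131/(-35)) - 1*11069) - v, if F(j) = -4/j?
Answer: -887738619/408065 ≈ -2175.5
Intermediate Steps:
D(S, N) = -5 + N/89
y(b) = -89*b + 356/b (y(b) = -89*(b - 4/b) = -89*b + 356/b)
v = -770341/89 (v = (-15431 + (-5 + (1/89)*43)) + 6780 = (-15431 + (-5 + 43/89)) + 6780 = (-15431 - 402/89) + 6780 = -1373761/89 + 6780 = -770341/89 ≈ -8655.5)
(y(131/(-35)) - 1*11069) - v = ((-11659/(-35) + 356/((131/(-35)))) - 1*11069) - 1*(-770341/89) = ((-11659*(-1)/35 + 356/((131*(-1/35)))) - 11069) + 770341/89 = ((-89*(-131/35) + 356/(-131/35)) - 11069) + 770341/89 = ((11659/35 + 356*(-35/131)) - 11069) + 770341/89 = ((11659/35 - 12460/131) - 11069) + 770341/89 = (1091229/4585 - 11069) + 770341/89 = -49660136/4585 + 770341/89 = -887738619/408065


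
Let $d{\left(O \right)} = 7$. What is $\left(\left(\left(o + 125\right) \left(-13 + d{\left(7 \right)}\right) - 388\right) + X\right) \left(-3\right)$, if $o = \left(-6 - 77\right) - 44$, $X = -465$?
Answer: $2523$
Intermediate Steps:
$o = -127$ ($o = -83 - 44 = -127$)
$\left(\left(\left(o + 125\right) \left(-13 + d{\left(7 \right)}\right) - 388\right) + X\right) \left(-3\right) = \left(\left(\left(-127 + 125\right) \left(-13 + 7\right) - 388\right) - 465\right) \left(-3\right) = \left(\left(\left(-2\right) \left(-6\right) - 388\right) - 465\right) \left(-3\right) = \left(\left(12 - 388\right) - 465\right) \left(-3\right) = \left(-376 - 465\right) \left(-3\right) = \left(-841\right) \left(-3\right) = 2523$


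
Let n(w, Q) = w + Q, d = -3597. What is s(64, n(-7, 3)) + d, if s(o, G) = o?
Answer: -3533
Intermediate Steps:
n(w, Q) = Q + w
s(64, n(-7, 3)) + d = 64 - 3597 = -3533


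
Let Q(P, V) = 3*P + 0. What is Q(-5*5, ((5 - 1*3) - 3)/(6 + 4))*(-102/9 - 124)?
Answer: 10150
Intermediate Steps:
Q(P, V) = 3*P
Q(-5*5, ((5 - 1*3) - 3)/(6 + 4))*(-102/9 - 124) = (3*(-5*5))*(-102/9 - 124) = (3*(-25))*(-102*⅑ - 124) = -75*(-34/3 - 124) = -75*(-406/3) = 10150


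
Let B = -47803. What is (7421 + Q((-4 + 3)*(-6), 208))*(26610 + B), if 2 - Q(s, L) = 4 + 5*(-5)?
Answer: -157760692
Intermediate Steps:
Q(s, L) = 23 (Q(s, L) = 2 - (4 + 5*(-5)) = 2 - (4 - 25) = 2 - 1*(-21) = 2 + 21 = 23)
(7421 + Q((-4 + 3)*(-6), 208))*(26610 + B) = (7421 + 23)*(26610 - 47803) = 7444*(-21193) = -157760692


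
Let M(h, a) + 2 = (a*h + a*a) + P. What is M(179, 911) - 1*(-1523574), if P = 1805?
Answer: 2518367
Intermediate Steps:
M(h, a) = 1803 + a² + a*h (M(h, a) = -2 + ((a*h + a*a) + 1805) = -2 + ((a*h + a²) + 1805) = -2 + ((a² + a*h) + 1805) = -2 + (1805 + a² + a*h) = 1803 + a² + a*h)
M(179, 911) - 1*(-1523574) = (1803 + 911² + 911*179) - 1*(-1523574) = (1803 + 829921 + 163069) + 1523574 = 994793 + 1523574 = 2518367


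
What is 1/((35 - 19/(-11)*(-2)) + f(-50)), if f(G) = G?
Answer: -11/203 ≈ -0.054187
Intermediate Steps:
1/((35 - 19/(-11)*(-2)) + f(-50)) = 1/((35 - 19/(-11)*(-2)) - 50) = 1/((35 - 19*(-1/11)*(-2)) - 50) = 1/((35 + (19/11)*(-2)) - 50) = 1/((35 - 38/11) - 50) = 1/(347/11 - 50) = 1/(-203/11) = -11/203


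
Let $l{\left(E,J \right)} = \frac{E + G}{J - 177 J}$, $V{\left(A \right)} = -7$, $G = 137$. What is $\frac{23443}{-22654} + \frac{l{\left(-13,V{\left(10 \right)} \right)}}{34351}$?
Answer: $- \frac{124014384785}{119840883316} \approx -1.0348$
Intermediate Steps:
$l{\left(E,J \right)} = - \frac{137 + E}{176 J}$ ($l{\left(E,J \right)} = \frac{E + 137}{J - 177 J} = \frac{137 + E}{\left(-176\right) J} = \left(137 + E\right) \left(- \frac{1}{176 J}\right) = - \frac{137 + E}{176 J}$)
$\frac{23443}{-22654} + \frac{l{\left(-13,V{\left(10 \right)} \right)}}{34351} = \frac{23443}{-22654} + \frac{\frac{1}{176} \frac{1}{-7} \left(-137 - -13\right)}{34351} = 23443 \left(- \frac{1}{22654}\right) + \frac{1}{176} \left(- \frac{1}{7}\right) \left(-137 + 13\right) \frac{1}{34351} = - \frac{23443}{22654} + \frac{1}{176} \left(- \frac{1}{7}\right) \left(-124\right) \frac{1}{34351} = - \frac{23443}{22654} + \frac{31}{308} \cdot \frac{1}{34351} = - \frac{23443}{22654} + \frac{31}{10580108} = - \frac{124014384785}{119840883316}$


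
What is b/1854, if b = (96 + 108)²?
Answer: 2312/103 ≈ 22.447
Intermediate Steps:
b = 41616 (b = 204² = 41616)
b/1854 = 41616/1854 = 41616*(1/1854) = 2312/103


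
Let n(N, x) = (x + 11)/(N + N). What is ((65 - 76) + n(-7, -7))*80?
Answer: -6320/7 ≈ -902.86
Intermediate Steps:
n(N, x) = (11 + x)/(2*N) (n(N, x) = (11 + x)/((2*N)) = (11 + x)*(1/(2*N)) = (11 + x)/(2*N))
((65 - 76) + n(-7, -7))*80 = ((65 - 76) + (½)*(11 - 7)/(-7))*80 = (-11 + (½)*(-⅐)*4)*80 = (-11 - 2/7)*80 = -79/7*80 = -6320/7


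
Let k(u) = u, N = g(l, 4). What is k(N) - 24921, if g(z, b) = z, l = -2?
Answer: -24923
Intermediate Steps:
N = -2
k(N) - 24921 = -2 - 24921 = -24923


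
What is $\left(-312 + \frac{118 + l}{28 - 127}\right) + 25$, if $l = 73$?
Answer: $- \frac{28604}{99} \approx -288.93$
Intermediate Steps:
$\left(-312 + \frac{118 + l}{28 - 127}\right) + 25 = \left(-312 + \frac{118 + 73}{28 - 127}\right) + 25 = \left(-312 + \frac{191}{-99}\right) + 25 = \left(-312 + 191 \left(- \frac{1}{99}\right)\right) + 25 = \left(-312 - \frac{191}{99}\right) + 25 = - \frac{31079}{99} + 25 = - \frac{28604}{99}$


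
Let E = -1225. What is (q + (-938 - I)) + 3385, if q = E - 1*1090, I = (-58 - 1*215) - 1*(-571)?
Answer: -166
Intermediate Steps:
I = 298 (I = (-58 - 215) + 571 = -273 + 571 = 298)
q = -2315 (q = -1225 - 1*1090 = -1225 - 1090 = -2315)
(q + (-938 - I)) + 3385 = (-2315 + (-938 - 1*298)) + 3385 = (-2315 + (-938 - 298)) + 3385 = (-2315 - 1236) + 3385 = -3551 + 3385 = -166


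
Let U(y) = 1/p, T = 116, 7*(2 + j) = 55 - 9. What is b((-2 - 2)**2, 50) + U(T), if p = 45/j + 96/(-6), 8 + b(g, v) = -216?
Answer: -44160/197 ≈ -224.16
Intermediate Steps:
j = 32/7 (j = -2 + (55 - 9)/7 = -2 + (1/7)*46 = -2 + 46/7 = 32/7 ≈ 4.5714)
b(g, v) = -224 (b(g, v) = -8 - 216 = -224)
p = -197/32 (p = 45/(32/7) + 96/(-6) = 45*(7/32) + 96*(-1/6) = 315/32 - 16 = -197/32 ≈ -6.1563)
U(y) = -32/197 (U(y) = 1/(-197/32) = -32/197)
b((-2 - 2)**2, 50) + U(T) = -224 - 32/197 = -44160/197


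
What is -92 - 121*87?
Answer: -10619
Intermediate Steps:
-92 - 121*87 = -92 - 10527 = -10619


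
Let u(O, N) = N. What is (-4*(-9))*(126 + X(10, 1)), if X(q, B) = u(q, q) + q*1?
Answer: 5256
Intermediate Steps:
X(q, B) = 2*q (X(q, B) = q + q*1 = q + q = 2*q)
(-4*(-9))*(126 + X(10, 1)) = (-4*(-9))*(126 + 2*10) = 36*(126 + 20) = 36*146 = 5256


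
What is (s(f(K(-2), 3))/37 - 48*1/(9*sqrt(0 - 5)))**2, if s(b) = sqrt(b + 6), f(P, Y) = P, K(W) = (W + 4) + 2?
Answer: -350014/61605 + 32*I*sqrt(2)/111 ≈ -5.6816 + 0.4077*I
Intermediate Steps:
K(W) = 6 + W (K(W) = (4 + W) + 2 = 6 + W)
s(b) = sqrt(6 + b)
(s(f(K(-2), 3))/37 - 48*1/(9*sqrt(0 - 5)))**2 = (sqrt(6 + (6 - 2))/37 - 48*1/(9*sqrt(0 - 5)))**2 = (sqrt(6 + 4)*(1/37) - 48*(-I*sqrt(5)/45))**2 = (sqrt(10)*(1/37) - 48*(-I*sqrt(5)/45))**2 = (sqrt(10)/37 - 48*(-I*sqrt(5)/45))**2 = (sqrt(10)/37 - (-16)*I*sqrt(5)/15)**2 = (sqrt(10)/37 + 16*I*sqrt(5)/15)**2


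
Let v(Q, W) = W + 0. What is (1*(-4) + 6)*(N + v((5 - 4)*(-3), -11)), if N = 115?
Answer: 208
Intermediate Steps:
v(Q, W) = W
(1*(-4) + 6)*(N + v((5 - 4)*(-3), -11)) = (1*(-4) + 6)*(115 - 11) = (-4 + 6)*104 = 2*104 = 208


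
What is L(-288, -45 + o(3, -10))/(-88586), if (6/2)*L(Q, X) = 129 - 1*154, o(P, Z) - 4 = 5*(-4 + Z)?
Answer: 25/265758 ≈ 9.4071e-5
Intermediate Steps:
o(P, Z) = -16 + 5*Z (o(P, Z) = 4 + 5*(-4 + Z) = 4 + (-20 + 5*Z) = -16 + 5*Z)
L(Q, X) = -25/3 (L(Q, X) = (129 - 1*154)/3 = (129 - 154)/3 = (⅓)*(-25) = -25/3)
L(-288, -45 + o(3, -10))/(-88586) = -25/3/(-88586) = -25/3*(-1/88586) = 25/265758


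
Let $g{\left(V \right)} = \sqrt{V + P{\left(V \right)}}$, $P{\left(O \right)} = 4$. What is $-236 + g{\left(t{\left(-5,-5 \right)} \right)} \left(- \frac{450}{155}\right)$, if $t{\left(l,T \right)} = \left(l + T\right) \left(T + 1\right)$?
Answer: $-236 - \frac{180 \sqrt{11}}{31} \approx -255.26$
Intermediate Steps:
$t{\left(l,T \right)} = \left(1 + T\right) \left(T + l\right)$ ($t{\left(l,T \right)} = \left(T + l\right) \left(1 + T\right) = \left(1 + T\right) \left(T + l\right)$)
$g{\left(V \right)} = \sqrt{4 + V}$ ($g{\left(V \right)} = \sqrt{V + 4} = \sqrt{4 + V}$)
$-236 + g{\left(t{\left(-5,-5 \right)} \right)} \left(- \frac{450}{155}\right) = -236 + \sqrt{4 - \left(-15 - 25\right)} \left(- \frac{450}{155}\right) = -236 + \sqrt{4 + \left(-5 - 5 + 25 + 25\right)} \left(\left(-450\right) \frac{1}{155}\right) = -236 + \sqrt{4 + 40} \left(- \frac{90}{31}\right) = -236 + \sqrt{44} \left(- \frac{90}{31}\right) = -236 + 2 \sqrt{11} \left(- \frac{90}{31}\right) = -236 - \frac{180 \sqrt{11}}{31}$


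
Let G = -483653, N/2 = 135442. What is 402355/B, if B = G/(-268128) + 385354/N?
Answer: 7305920360958240/58584514141 ≈ 1.2471e+5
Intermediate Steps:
N = 270884 (N = 2*135442 = 270884)
B = 58584514141/18157896288 (B = -483653/(-268128) + 385354/270884 = -483653*(-1/268128) + 385354*(1/270884) = 483653/268128 + 192677/135442 = 58584514141/18157896288 ≈ 3.2264)
402355/B = 402355/(58584514141/18157896288) = 402355*(18157896288/58584514141) = 7305920360958240/58584514141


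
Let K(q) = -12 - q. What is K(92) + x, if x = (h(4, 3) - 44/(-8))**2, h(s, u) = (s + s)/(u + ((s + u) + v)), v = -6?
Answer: -191/4 ≈ -47.750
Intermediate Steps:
h(s, u) = 2*s/(-6 + s + 2*u) (h(s, u) = (s + s)/(u + ((s + u) - 6)) = (2*s)/(u + (-6 + s + u)) = (2*s)/(-6 + s + 2*u) = 2*s/(-6 + s + 2*u))
x = 225/4 (x = (2*4/(-6 + 4 + 2*3) - 44/(-8))**2 = (2*4/(-6 + 4 + 6) - 44*(-1/8))**2 = (2*4/4 + 11/2)**2 = (2*4*(1/4) + 11/2)**2 = (2 + 11/2)**2 = (15/2)**2 = 225/4 ≈ 56.250)
K(92) + x = (-12 - 1*92) + 225/4 = (-12 - 92) + 225/4 = -104 + 225/4 = -191/4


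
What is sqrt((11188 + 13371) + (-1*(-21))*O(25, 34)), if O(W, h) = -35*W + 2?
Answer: sqrt(6226) ≈ 78.905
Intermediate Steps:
O(W, h) = 2 - 35*W
sqrt((11188 + 13371) + (-1*(-21))*O(25, 34)) = sqrt((11188 + 13371) + (-1*(-21))*(2 - 35*25)) = sqrt(24559 + 21*(2 - 875)) = sqrt(24559 + 21*(-873)) = sqrt(24559 - 18333) = sqrt(6226)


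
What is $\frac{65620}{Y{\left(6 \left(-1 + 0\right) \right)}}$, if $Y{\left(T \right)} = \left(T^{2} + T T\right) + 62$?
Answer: $\frac{32810}{67} \approx 489.7$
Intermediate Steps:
$Y{\left(T \right)} = 62 + 2 T^{2}$ ($Y{\left(T \right)} = \left(T^{2} + T^{2}\right) + 62 = 2 T^{2} + 62 = 62 + 2 T^{2}$)
$\frac{65620}{Y{\left(6 \left(-1 + 0\right) \right)}} = \frac{65620}{62 + 2 \left(6 \left(-1 + 0\right)\right)^{2}} = \frac{65620}{62 + 2 \left(6 \left(-1\right)\right)^{2}} = \frac{65620}{62 + 2 \left(-6\right)^{2}} = \frac{65620}{62 + 2 \cdot 36} = \frac{65620}{62 + 72} = \frac{65620}{134} = 65620 \cdot \frac{1}{134} = \frac{32810}{67}$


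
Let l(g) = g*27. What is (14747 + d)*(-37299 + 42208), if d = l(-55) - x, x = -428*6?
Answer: 77709470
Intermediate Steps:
x = -2568
l(g) = 27*g
d = 1083 (d = 27*(-55) - 1*(-2568) = -1485 + 2568 = 1083)
(14747 + d)*(-37299 + 42208) = (14747 + 1083)*(-37299 + 42208) = 15830*4909 = 77709470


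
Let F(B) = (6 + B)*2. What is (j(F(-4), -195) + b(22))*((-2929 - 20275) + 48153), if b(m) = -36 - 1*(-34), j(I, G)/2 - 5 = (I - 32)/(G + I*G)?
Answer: 195999344/975 ≈ 2.0103e+5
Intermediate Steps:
F(B) = 12 + 2*B
j(I, G) = 10 + 2*(-32 + I)/(G + G*I) (j(I, G) = 10 + 2*((I - 32)/(G + I*G)) = 10 + 2*((-32 + I)/(G + G*I)) = 10 + 2*(-32 + I)/(G + G*I))
b(m) = -2 (b(m) = -36 + 34 = -2)
(j(F(-4), -195) + b(22))*((-2929 - 20275) + 48153) = (2*(-32 + (12 + 2*(-4)) + 5*(-195) + 5*(-195)*(12 + 2*(-4)))/(-195*(1 + (12 + 2*(-4)))) - 2)*((-2929 - 20275) + 48153) = (2*(-1/195)*(-32 + (12 - 8) - 975 + 5*(-195)*(12 - 8))/(1 + (12 - 8)) - 2)*(-23204 + 48153) = (2*(-1/195)*(-32 + 4 - 975 + 5*(-195)*4)/(1 + 4) - 2)*24949 = (2*(-1/195)*(-32 + 4 - 975 - 3900)/5 - 2)*24949 = (2*(-1/195)*(⅕)*(-4903) - 2)*24949 = (9806/975 - 2)*24949 = (7856/975)*24949 = 195999344/975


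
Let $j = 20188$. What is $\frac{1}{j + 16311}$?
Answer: $\frac{1}{36499} \approx 2.7398 \cdot 10^{-5}$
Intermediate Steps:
$\frac{1}{j + 16311} = \frac{1}{20188 + 16311} = \frac{1}{36499}$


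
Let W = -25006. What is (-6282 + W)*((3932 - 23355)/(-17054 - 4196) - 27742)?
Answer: 9222107916588/10625 ≈ 8.6796e+8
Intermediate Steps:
(-6282 + W)*((3932 - 23355)/(-17054 - 4196) - 27742) = (-6282 - 25006)*((3932 - 23355)/(-17054 - 4196) - 27742) = -31288*(-19423/(-21250) - 27742) = -31288*(-19423*(-1/21250) - 27742) = -31288*(19423/21250 - 27742) = -31288*(-589498077/21250) = 9222107916588/10625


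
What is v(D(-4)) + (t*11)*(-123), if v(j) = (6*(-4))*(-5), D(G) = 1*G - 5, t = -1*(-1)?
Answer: -1233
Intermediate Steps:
t = 1
D(G) = -5 + G (D(G) = G - 5 = -5 + G)
v(j) = 120 (v(j) = -24*(-5) = 120)
v(D(-4)) + (t*11)*(-123) = 120 + (1*11)*(-123) = 120 + 11*(-123) = 120 - 1353 = -1233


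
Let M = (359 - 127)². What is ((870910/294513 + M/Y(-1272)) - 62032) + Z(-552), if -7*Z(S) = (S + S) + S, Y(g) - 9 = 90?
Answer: -4166908808134/68032503 ≈ -61249.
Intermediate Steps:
Y(g) = 99 (Y(g) = 9 + 90 = 99)
Z(S) = -3*S/7 (Z(S) = -((S + S) + S)/7 = -(2*S + S)/7 = -3*S/7)
M = 53824 (M = 232² = 53824)
((870910/294513 + M/Y(-1272)) - 62032) + Z(-552) = ((870910/294513 + 53824/99) - 62032) - 3/7*(-552) = ((870910*(1/294513) + 53824*(1/99)) - 62032) + 1656/7 = ((870910/294513 + 53824/99) - 62032) + 1656/7 = (5312695934/9718929 - 62032) + 1656/7 = -597571907794/9718929 + 1656/7 = -4166908808134/68032503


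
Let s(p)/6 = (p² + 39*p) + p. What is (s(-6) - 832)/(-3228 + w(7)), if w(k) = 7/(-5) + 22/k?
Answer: 71960/112919 ≈ 0.63727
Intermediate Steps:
s(p) = 6*p² + 240*p (s(p) = 6*((p² + 39*p) + p) = 6*(p² + 40*p) = 6*p² + 240*p)
w(k) = -7/5 + 22/k (w(k) = 7*(-⅕) + 22/k = -7/5 + 22/k)
(s(-6) - 832)/(-3228 + w(7)) = (6*(-6)*(40 - 6) - 832)/(-3228 + (-7/5 + 22/7)) = (6*(-6)*34 - 832)/(-3228 + (-7/5 + 22*(⅐))) = (-1224 - 832)/(-3228 + (-7/5 + 22/7)) = -2056/(-3228 + 61/35) = -2056/(-112919/35) = -2056*(-35/112919) = 71960/112919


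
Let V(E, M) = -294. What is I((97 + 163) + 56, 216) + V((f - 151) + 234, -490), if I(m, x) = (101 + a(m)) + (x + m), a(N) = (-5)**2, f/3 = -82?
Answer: 364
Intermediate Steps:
f = -246 (f = 3*(-82) = -246)
a(N) = 25
I(m, x) = 126 + m + x (I(m, x) = (101 + 25) + (x + m) = 126 + (m + x) = 126 + m + x)
I((97 + 163) + 56, 216) + V((f - 151) + 234, -490) = (126 + ((97 + 163) + 56) + 216) - 294 = (126 + (260 + 56) + 216) - 294 = (126 + 316 + 216) - 294 = 658 - 294 = 364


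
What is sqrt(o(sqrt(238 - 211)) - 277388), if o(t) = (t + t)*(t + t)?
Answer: 4*I*sqrt(17330) ≈ 526.57*I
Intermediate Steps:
o(t) = 4*t**2 (o(t) = (2*t)*(2*t) = 4*t**2)
sqrt(o(sqrt(238 - 211)) - 277388) = sqrt(4*(sqrt(238 - 211))**2 - 277388) = sqrt(4*(sqrt(27))**2 - 277388) = sqrt(4*(3*sqrt(3))**2 - 277388) = sqrt(4*27 - 277388) = sqrt(108 - 277388) = sqrt(-277280) = 4*I*sqrt(17330)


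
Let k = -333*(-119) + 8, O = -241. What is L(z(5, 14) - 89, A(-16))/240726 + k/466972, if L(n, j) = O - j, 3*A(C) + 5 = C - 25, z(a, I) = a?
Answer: 14153692493/168618452508 ≈ 0.083939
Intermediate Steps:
A(C) = -10 + C/3 (A(C) = -5/3 + (C - 25)/3 = -5/3 + (-25 + C)/3 = -5/3 + (-25/3 + C/3) = -10 + C/3)
k = 39635 (k = 39627 + 8 = 39635)
L(n, j) = -241 - j
L(z(5, 14) - 89, A(-16))/240726 + k/466972 = (-241 - (-10 + (1/3)*(-16)))/240726 + 39635/466972 = (-241 - (-10 - 16/3))*(1/240726) + 39635*(1/466972) = (-241 - 1*(-46/3))*(1/240726) + 39635/466972 = (-241 + 46/3)*(1/240726) + 39635/466972 = -677/3*1/240726 + 39635/466972 = -677/722178 + 39635/466972 = 14153692493/168618452508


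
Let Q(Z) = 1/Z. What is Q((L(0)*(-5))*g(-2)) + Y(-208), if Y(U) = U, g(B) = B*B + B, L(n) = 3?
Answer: -6241/30 ≈ -208.03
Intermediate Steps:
g(B) = B + B**2 (g(B) = B**2 + B = B + B**2)
Q((L(0)*(-5))*g(-2)) + Y(-208) = 1/((3*(-5))*(-2*(1 - 2))) - 208 = 1/(-(-30)*(-1)) - 208 = 1/(-15*2) - 208 = 1/(-30) - 208 = -1/30 - 208 = -6241/30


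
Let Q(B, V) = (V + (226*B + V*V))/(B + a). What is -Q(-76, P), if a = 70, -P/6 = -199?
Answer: 704827/3 ≈ 2.3494e+5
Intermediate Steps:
P = 1194 (P = -6*(-199) = 1194)
Q(B, V) = (V + V² + 226*B)/(70 + B) (Q(B, V) = (V + (226*B + V*V))/(B + 70) = (V + (226*B + V²))/(70 + B) = (V + (V² + 226*B))/(70 + B) = (V + V² + 226*B)/(70 + B))
-Q(-76, P) = -(1194 + 1194² + 226*(-76))/(70 - 76) = -(1194 + 1425636 - 17176)/(-6) = -(-1)*1409654/6 = -1*(-704827/3) = 704827/3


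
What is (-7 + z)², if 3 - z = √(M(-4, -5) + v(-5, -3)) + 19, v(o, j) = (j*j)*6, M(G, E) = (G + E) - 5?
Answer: 569 + 92*√10 ≈ 859.93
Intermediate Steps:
M(G, E) = -5 + E + G (M(G, E) = (E + G) - 5 = -5 + E + G)
v(o, j) = 6*j² (v(o, j) = j²*6 = 6*j²)
z = -16 - 2*√10 (z = 3 - (√((-5 - 5 - 4) + 6*(-3)²) + 19) = 3 - (√(-14 + 6*9) + 19) = 3 - (√(-14 + 54) + 19) = 3 - (√40 + 19) = 3 - (2*√10 + 19) = 3 - (19 + 2*√10) = 3 + (-19 - 2*√10) = -16 - 2*√10 ≈ -22.325)
(-7 + z)² = (-7 + (-16 - 2*√10))² = (-23 - 2*√10)²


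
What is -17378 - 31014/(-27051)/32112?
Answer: -838644622229/48258984 ≈ -17378.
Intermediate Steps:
-17378 - 31014/(-27051)/32112 = -17378 - 31014*(-1/27051)*(1/32112) = -17378 + (10338/9017)*(1/32112) = -17378 + 1723/48258984 = -838644622229/48258984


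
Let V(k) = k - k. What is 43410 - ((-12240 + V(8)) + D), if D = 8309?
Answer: 47341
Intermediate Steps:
V(k) = 0
43410 - ((-12240 + V(8)) + D) = 43410 - ((-12240 + 0) + 8309) = 43410 - (-12240 + 8309) = 43410 - 1*(-3931) = 43410 + 3931 = 47341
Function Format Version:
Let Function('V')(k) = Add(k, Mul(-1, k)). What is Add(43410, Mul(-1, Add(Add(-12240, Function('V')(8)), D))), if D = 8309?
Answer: 47341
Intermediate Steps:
Function('V')(k) = 0
Add(43410, Mul(-1, Add(Add(-12240, Function('V')(8)), D))) = Add(43410, Mul(-1, Add(Add(-12240, 0), 8309))) = Add(43410, Mul(-1, Add(-12240, 8309))) = Add(43410, Mul(-1, -3931)) = Add(43410, 3931) = 47341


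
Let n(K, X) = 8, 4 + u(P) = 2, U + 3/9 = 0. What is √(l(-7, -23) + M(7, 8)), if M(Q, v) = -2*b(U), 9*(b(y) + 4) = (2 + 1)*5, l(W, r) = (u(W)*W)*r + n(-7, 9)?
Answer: 4*I*√174/3 ≈ 17.588*I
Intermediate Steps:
U = -⅓ (U = -⅓ + 0 = -⅓ ≈ -0.33333)
u(P) = -2 (u(P) = -4 + 2 = -2)
l(W, r) = 8 - 2*W*r (l(W, r) = (-2*W)*r + 8 = -2*W*r + 8 = 8 - 2*W*r)
b(y) = -7/3 (b(y) = -4 + ((2 + 1)*5)/9 = -4 + (3*5)/9 = -4 + (⅑)*15 = -4 + 5/3 = -7/3)
M(Q, v) = 14/3 (M(Q, v) = -2*(-7/3) = 14/3)
√(l(-7, -23) + M(7, 8)) = √((8 - 2*(-7)*(-23)) + 14/3) = √((8 - 322) + 14/3) = √(-314 + 14/3) = √(-928/3) = 4*I*√174/3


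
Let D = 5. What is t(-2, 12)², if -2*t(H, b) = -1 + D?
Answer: 4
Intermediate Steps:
t(H, b) = -2 (t(H, b) = -(-1 + 5)/2 = -½*4 = -2)
t(-2, 12)² = (-2)² = 4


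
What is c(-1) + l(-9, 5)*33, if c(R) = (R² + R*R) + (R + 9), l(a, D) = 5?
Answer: 175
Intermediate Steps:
c(R) = 9 + R + 2*R² (c(R) = (R² + R²) + (9 + R) = 2*R² + (9 + R) = 9 + R + 2*R²)
c(-1) + l(-9, 5)*33 = (9 - 1 + 2*(-1)²) + 5*33 = (9 - 1 + 2*1) + 165 = (9 - 1 + 2) + 165 = 10 + 165 = 175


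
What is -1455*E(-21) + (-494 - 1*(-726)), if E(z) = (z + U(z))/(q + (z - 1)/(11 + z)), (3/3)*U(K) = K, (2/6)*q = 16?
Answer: 363782/251 ≈ 1449.3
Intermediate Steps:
q = 48 (q = 3*16 = 48)
U(K) = K
E(z) = 2*z/(48 + (-1 + z)/(11 + z)) (E(z) = (z + z)/(48 + (z - 1)/(11 + z)) = (2*z)/(48 + (-1 + z)/(11 + z)) = 2*z/(48 + (-1 + z)/(11 + z)))
-1455*E(-21) + (-494 - 1*(-726)) = -2910*(-21)*(11 - 21)/(527 + 49*(-21)) + (-494 - 1*(-726)) = -2910*(-21)*(-10)/(527 - 1029) + (-494 + 726) = -2910*(-21)*(-10)/(-502) + 232 = -2910*(-21)*(-1)*(-10)/502 + 232 = -1455*(-210/251) + 232 = 305550/251 + 232 = 363782/251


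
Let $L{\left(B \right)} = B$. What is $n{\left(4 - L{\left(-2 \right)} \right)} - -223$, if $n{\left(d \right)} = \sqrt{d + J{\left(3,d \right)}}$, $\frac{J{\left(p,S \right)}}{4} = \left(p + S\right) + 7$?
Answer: $223 + \sqrt{70} \approx 231.37$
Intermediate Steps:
$J{\left(p,S \right)} = 28 + 4 S + 4 p$ ($J{\left(p,S \right)} = 4 \left(\left(p + S\right) + 7\right) = 4 \left(\left(S + p\right) + 7\right) = 4 \left(7 + S + p\right) = 28 + 4 S + 4 p$)
$n{\left(d \right)} = \sqrt{40 + 5 d}$ ($n{\left(d \right)} = \sqrt{d + \left(28 + 4 d + 4 \cdot 3\right)} = \sqrt{d + \left(28 + 4 d + 12\right)} = \sqrt{d + \left(40 + 4 d\right)} = \sqrt{40 + 5 d}$)
$n{\left(4 - L{\left(-2 \right)} \right)} - -223 = \sqrt{40 + 5 \left(4 - -2\right)} - -223 = \sqrt{40 + 5 \left(4 + 2\right)} + 223 = \sqrt{40 + 5 \cdot 6} + 223 = \sqrt{40 + 30} + 223 = \sqrt{70} + 223 = 223 + \sqrt{70}$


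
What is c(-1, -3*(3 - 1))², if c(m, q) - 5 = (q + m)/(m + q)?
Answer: 36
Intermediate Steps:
c(m, q) = 6 (c(m, q) = 5 + (q + m)/(m + q) = 5 + (m + q)/(m + q) = 5 + 1 = 6)
c(-1, -3*(3 - 1))² = 6² = 36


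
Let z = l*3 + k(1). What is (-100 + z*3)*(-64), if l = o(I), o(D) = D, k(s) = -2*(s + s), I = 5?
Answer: 4288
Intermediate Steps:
k(s) = -4*s
l = 5
z = 11 (z = 5*3 - 4*1 = 15 - 4 = 11)
(-100 + z*3)*(-64) = (-100 + 11*3)*(-64) = (-100 + 33)*(-64) = -67*(-64) = 4288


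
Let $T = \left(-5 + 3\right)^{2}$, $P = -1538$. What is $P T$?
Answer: $-6152$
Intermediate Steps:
$T = 4$ ($T = \left(-2\right)^{2} = 4$)
$P T = \left(-1538\right) 4 = -6152$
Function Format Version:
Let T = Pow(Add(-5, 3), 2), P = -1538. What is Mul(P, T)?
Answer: -6152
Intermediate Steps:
T = 4 (T = Pow(-2, 2) = 4)
Mul(P, T) = Mul(-1538, 4) = -6152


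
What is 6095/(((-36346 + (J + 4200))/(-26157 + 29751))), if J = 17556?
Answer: -2190543/1459 ≈ -1501.4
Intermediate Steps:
6095/(((-36346 + (J + 4200))/(-26157 + 29751))) = 6095/(((-36346 + (17556 + 4200))/(-26157 + 29751))) = 6095/(((-36346 + 21756)/3594)) = 6095/((-14590*1/3594)) = 6095/(-7295/1797) = 6095*(-1797/7295) = -2190543/1459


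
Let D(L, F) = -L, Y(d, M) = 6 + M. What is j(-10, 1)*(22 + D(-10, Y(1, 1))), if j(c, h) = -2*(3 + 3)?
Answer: -384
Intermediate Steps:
j(c, h) = -12 (j(c, h) = -2*6 = -12)
j(-10, 1)*(22 + D(-10, Y(1, 1))) = -12*(22 - 1*(-10)) = -12*(22 + 10) = -12*32 = -384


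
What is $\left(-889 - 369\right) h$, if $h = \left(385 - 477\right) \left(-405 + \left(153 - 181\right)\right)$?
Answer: $-50113688$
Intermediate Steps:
$h = 39836$ ($h = - 92 \left(-405 + \left(153 - 181\right)\right) = - 92 \left(-405 - 28\right) = \left(-92\right) \left(-433\right) = 39836$)
$\left(-889 - 369\right) h = \left(-889 - 369\right) 39836 = \left(-1258\right) 39836 = -50113688$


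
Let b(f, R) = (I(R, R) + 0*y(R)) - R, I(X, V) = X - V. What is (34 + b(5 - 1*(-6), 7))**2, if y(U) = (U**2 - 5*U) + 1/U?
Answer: 729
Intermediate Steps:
y(U) = 1/U + U**2 - 5*U
b(f, R) = -R (b(f, R) = ((R - R) + 0*((1 + R**2*(-5 + R))/R)) - R = (0 + 0) - R = 0 - R = -R)
(34 + b(5 - 1*(-6), 7))**2 = (34 - 1*7)**2 = (34 - 7)**2 = 27**2 = 729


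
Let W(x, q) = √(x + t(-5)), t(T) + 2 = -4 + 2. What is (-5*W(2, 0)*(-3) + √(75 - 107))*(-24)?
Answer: -456*I*√2 ≈ -644.88*I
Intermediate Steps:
t(T) = -4 (t(T) = -2 + (-4 + 2) = -2 - 2 = -4)
W(x, q) = √(-4 + x) (W(x, q) = √(x - 4) = √(-4 + x))
(-5*W(2, 0)*(-3) + √(75 - 107))*(-24) = (-5*√(-4 + 2)*(-3) + √(75 - 107))*(-24) = (-5*I*√2*(-3) + √(-32))*(-24) = (-5*I*√2*(-3) + 4*I*√2)*(-24) = (15*I*√2 + 4*I*√2)*(-24) = (19*I*√2)*(-24) = -456*I*√2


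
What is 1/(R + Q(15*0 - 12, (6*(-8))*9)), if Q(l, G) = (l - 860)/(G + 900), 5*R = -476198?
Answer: -585/55716256 ≈ -1.0500e-5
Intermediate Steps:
R = -476198/5 (R = (1/5)*(-476198) = -476198/5 ≈ -95240.)
Q(l, G) = (-860 + l)/(900 + G)
1/(R + Q(15*0 - 12, (6*(-8))*9)) = 1/(-476198/5 + (-860 + (15*0 - 12))/(900 + (6*(-8))*9)) = 1/(-476198/5 + (-860 + (0 - 12))/(900 - 48*9)) = 1/(-476198/5 + (-860 - 12)/(900 - 432)) = 1/(-476198/5 - 872/468) = 1/(-476198/5 + (1/468)*(-872)) = 1/(-476198/5 - 218/117) = 1/(-55716256/585) = -585/55716256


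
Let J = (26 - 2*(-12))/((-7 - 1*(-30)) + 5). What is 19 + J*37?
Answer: 1191/14 ≈ 85.071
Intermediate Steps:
J = 25/14 (J = (26 + 24)/((-7 + 30) + 5) = 50/(23 + 5) = 50/28 = 50*(1/28) = 25/14 ≈ 1.7857)
19 + J*37 = 19 + (25/14)*37 = 19 + 925/14 = 1191/14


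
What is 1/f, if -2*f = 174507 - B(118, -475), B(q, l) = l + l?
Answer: -2/175457 ≈ -1.1399e-5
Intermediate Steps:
B(q, l) = 2*l
f = -175457/2 (f = -(174507 - 2*(-475))/2 = -(174507 - 1*(-950))/2 = -(174507 + 950)/2 = -1/2*175457 = -175457/2 ≈ -87729.)
1/f = 1/(-175457/2) = -2/175457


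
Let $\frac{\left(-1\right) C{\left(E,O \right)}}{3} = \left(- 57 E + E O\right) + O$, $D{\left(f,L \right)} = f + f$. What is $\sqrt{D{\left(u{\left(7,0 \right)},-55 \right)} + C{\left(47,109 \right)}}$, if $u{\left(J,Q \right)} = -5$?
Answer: $i \sqrt{7669} \approx 87.573 i$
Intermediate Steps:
$D{\left(f,L \right)} = 2 f$
$C{\left(E,O \right)} = - 3 O + 171 E - 3 E O$ ($C{\left(E,O \right)} = - 3 \left(\left(- 57 E + E O\right) + O\right) = - 3 \left(O - 57 E + E O\right) = - 3 O + 171 E - 3 E O$)
$\sqrt{D{\left(u{\left(7,0 \right)},-55 \right)} + C{\left(47,109 \right)}} = \sqrt{2 \left(-5\right) - \left(-7710 + 15369\right)} = \sqrt{-10 - 7659} = \sqrt{-7669} = i \sqrt{7669}$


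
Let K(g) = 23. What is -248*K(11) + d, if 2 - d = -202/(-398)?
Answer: -1134799/199 ≈ -5702.5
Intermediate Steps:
d = 297/199 (d = 2 - (-202)/(-398) = 2 - (-202)*(-1)/398 = 2 - 1*101/199 = 2 - 101/199 = 297/199 ≈ 1.4925)
-248*K(11) + d = -248*23 + 297/199 = -5704 + 297/199 = -1134799/199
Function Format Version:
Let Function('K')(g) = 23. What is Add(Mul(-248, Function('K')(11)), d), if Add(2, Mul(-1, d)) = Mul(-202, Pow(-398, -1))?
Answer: Rational(-1134799, 199) ≈ -5702.5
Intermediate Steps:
d = Rational(297, 199) (d = Add(2, Mul(-1, Mul(-202, Pow(-398, -1)))) = Add(2, Mul(-1, Mul(-202, Rational(-1, 398)))) = Add(2, Mul(-1, Rational(101, 199))) = Add(2, Rational(-101, 199)) = Rational(297, 199) ≈ 1.4925)
Add(Mul(-248, Function('K')(11)), d) = Add(Mul(-248, 23), Rational(297, 199)) = Add(-5704, Rational(297, 199)) = Rational(-1134799, 199)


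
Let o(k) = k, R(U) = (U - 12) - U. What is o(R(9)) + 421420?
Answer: 421408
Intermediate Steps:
R(U) = -12 (R(U) = (-12 + U) - U = -12)
o(R(9)) + 421420 = -12 + 421420 = 421408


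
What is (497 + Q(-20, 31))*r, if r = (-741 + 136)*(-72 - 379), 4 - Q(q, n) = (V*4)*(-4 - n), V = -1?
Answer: 98500655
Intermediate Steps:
Q(q, n) = -12 - 4*n (Q(q, n) = 4 - (-1*4)*(-4 - n) = 4 - (-4)*(-4 - n) = 4 - (16 + 4*n) = 4 + (-16 - 4*n) = -12 - 4*n)
r = 272855 (r = -605*(-451) = 272855)
(497 + Q(-20, 31))*r = (497 + (-12 - 4*31))*272855 = (497 + (-12 - 124))*272855 = (497 - 136)*272855 = 361*272855 = 98500655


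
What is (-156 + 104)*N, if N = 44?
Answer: -2288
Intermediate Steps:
(-156 + 104)*N = (-156 + 104)*44 = -52*44 = -2288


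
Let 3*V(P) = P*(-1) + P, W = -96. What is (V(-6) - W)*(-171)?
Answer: -16416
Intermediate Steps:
V(P) = 0 (V(P) = (P*(-1) + P)/3 = (-P + P)/3 = (⅓)*0 = 0)
(V(-6) - W)*(-171) = (0 - 1*(-96))*(-171) = (0 + 96)*(-171) = 96*(-171) = -16416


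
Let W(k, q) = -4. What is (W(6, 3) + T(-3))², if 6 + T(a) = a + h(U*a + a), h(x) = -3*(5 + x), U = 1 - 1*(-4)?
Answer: 676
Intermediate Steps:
U = 5 (U = 1 + 4 = 5)
h(x) = -15 - 3*x
T(a) = -21 - 17*a (T(a) = -6 + (a + (-15 - 3*(5*a + a))) = -6 + (a + (-15 - 18*a)) = -6 + (-15 - 17*a) = -21 - 17*a)
(W(6, 3) + T(-3))² = (-4 + (-21 - 17*(-3)))² = (-4 + (-21 + 51))² = (-4 + 30)² = 26² = 676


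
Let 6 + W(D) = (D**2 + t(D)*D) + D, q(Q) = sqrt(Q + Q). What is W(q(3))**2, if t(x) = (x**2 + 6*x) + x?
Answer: 2058 + 588*sqrt(6) ≈ 3498.3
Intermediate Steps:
t(x) = x**2 + 7*x
q(Q) = sqrt(2)*sqrt(Q) (q(Q) = sqrt(2*Q) = sqrt(2)*sqrt(Q))
W(D) = -6 + D + D**2 + D**2*(7 + D) (W(D) = -6 + ((D**2 + (D*(7 + D))*D) + D) = -6 + ((D**2 + D**2*(7 + D)) + D) = -6 + (D + D**2 + D**2*(7 + D)) = -6 + D + D**2 + D**2*(7 + D))
W(q(3))**2 = (-6 + sqrt(2)*sqrt(3) + (sqrt(2)*sqrt(3))**3 + 8*(sqrt(2)*sqrt(3))**2)**2 = (-6 + sqrt(6) + (sqrt(6))**3 + 8*(sqrt(6))**2)**2 = (-6 + sqrt(6) + 6*sqrt(6) + 8*6)**2 = (-6 + sqrt(6) + 6*sqrt(6) + 48)**2 = (42 + 7*sqrt(6))**2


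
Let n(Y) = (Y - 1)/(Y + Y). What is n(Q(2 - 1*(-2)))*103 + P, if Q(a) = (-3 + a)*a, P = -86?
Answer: -379/8 ≈ -47.375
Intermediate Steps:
Q(a) = a*(-3 + a)
n(Y) = (-1 + Y)/(2*Y) (n(Y) = (-1 + Y)/((2*Y)) = (-1 + Y)*(1/(2*Y)) = (-1 + Y)/(2*Y))
n(Q(2 - 1*(-2)))*103 + P = ((-1 + (2 - 1*(-2))*(-3 + (2 - 1*(-2))))/(2*(((2 - 1*(-2))*(-3 + (2 - 1*(-2)))))))*103 - 86 = ((-1 + (2 + 2)*(-3 + (2 + 2)))/(2*(((2 + 2)*(-3 + (2 + 2))))))*103 - 86 = ((-1 + 4*(-3 + 4))/(2*((4*(-3 + 4)))))*103 - 86 = ((-1 + 4*1)/(2*((4*1))))*103 - 86 = ((½)*(-1 + 4)/4)*103 - 86 = ((½)*(¼)*3)*103 - 86 = (3/8)*103 - 86 = 309/8 - 86 = -379/8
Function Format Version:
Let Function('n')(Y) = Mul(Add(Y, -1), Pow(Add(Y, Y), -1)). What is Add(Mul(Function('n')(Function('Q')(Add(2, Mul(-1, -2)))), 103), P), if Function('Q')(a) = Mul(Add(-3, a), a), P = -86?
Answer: Rational(-379, 8) ≈ -47.375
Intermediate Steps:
Function('Q')(a) = Mul(a, Add(-3, a))
Function('n')(Y) = Mul(Rational(1, 2), Pow(Y, -1), Add(-1, Y)) (Function('n')(Y) = Mul(Add(-1, Y), Pow(Mul(2, Y), -1)) = Mul(Add(-1, Y), Mul(Rational(1, 2), Pow(Y, -1))) = Mul(Rational(1, 2), Pow(Y, -1), Add(-1, Y)))
Add(Mul(Function('n')(Function('Q')(Add(2, Mul(-1, -2)))), 103), P) = Add(Mul(Mul(Rational(1, 2), Pow(Mul(Add(2, Mul(-1, -2)), Add(-3, Add(2, Mul(-1, -2)))), -1), Add(-1, Mul(Add(2, Mul(-1, -2)), Add(-3, Add(2, Mul(-1, -2)))))), 103), -86) = Add(Mul(Mul(Rational(1, 2), Pow(Mul(Add(2, 2), Add(-3, Add(2, 2))), -1), Add(-1, Mul(Add(2, 2), Add(-3, Add(2, 2))))), 103), -86) = Add(Mul(Mul(Rational(1, 2), Pow(Mul(4, Add(-3, 4)), -1), Add(-1, Mul(4, Add(-3, 4)))), 103), -86) = Add(Mul(Mul(Rational(1, 2), Pow(Mul(4, 1), -1), Add(-1, Mul(4, 1))), 103), -86) = Add(Mul(Mul(Rational(1, 2), Pow(4, -1), Add(-1, 4)), 103), -86) = Add(Mul(Mul(Rational(1, 2), Rational(1, 4), 3), 103), -86) = Add(Mul(Rational(3, 8), 103), -86) = Add(Rational(309, 8), -86) = Rational(-379, 8)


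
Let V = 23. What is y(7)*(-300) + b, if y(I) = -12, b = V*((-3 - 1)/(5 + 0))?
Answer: 17908/5 ≈ 3581.6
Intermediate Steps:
b = -92/5 (b = 23*((-3 - 1)/(5 + 0)) = 23*(-4/5) = 23*(-4*⅕) = 23*(-⅘) = -92/5 ≈ -18.400)
y(7)*(-300) + b = -12*(-300) - 92/5 = 3600 - 92/5 = 17908/5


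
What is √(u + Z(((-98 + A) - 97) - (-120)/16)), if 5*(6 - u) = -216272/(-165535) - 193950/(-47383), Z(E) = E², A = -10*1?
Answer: √195919499209640251899849/2241012830 ≈ 197.51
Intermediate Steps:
A = -10
u = 192953217724/39217724525 (u = 6 - (-216272/(-165535) - 193950/(-47383))/5 = 6 - (-216272*(-1/165535) - 193950*(-1/47383))/5 = 6 - (216272/165535 + 193950/47383)/5 = 6 - ⅕*42353129426/7843544905 = 6 - 42353129426/39217724525 = 192953217724/39217724525 ≈ 4.9201)
√(u + Z(((-98 + A) - 97) - (-120)/16)) = √(192953217724/39217724525 + (((-98 - 10) - 97) - (-120)/16)²) = √(192953217724/39217724525 + ((-108 - 97) - (-120)/16)²) = √(192953217724/39217724525 + (-205 - 1*(-15/2))²) = √(192953217724/39217724525 + (-205 + 15/2)²) = √(192953217724/39217724525 + (-395/2)²) = √(192953217724/39217724525 + 156025/4) = √(6119717281884021/156870898100) = √195919499209640251899849/2241012830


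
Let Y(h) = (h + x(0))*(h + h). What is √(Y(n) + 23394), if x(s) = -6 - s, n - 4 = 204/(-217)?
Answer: √1100752802/217 ≈ 152.89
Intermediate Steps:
n = 664/217 (n = 4 + 204/(-217) = 4 + 204*(-1/217) = 4 - 204/217 = 664/217 ≈ 3.0599)
Y(h) = 2*h*(-6 + h) (Y(h) = (h + (-6 - 1*0))*(h + h) = (h + (-6 + 0))*(2*h) = (h - 6)*(2*h) = (-6 + h)*(2*h) = 2*h*(-6 + h))
√(Y(n) + 23394) = √(2*(664/217)*(-6 + 664/217) + 23394) = √(2*(664/217)*(-638/217) + 23394) = √(-847264/47089 + 23394) = √(1100752802/47089) = √1100752802/217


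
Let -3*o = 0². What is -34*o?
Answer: 0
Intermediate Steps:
o = 0 (o = -⅓*0² = -⅓*0 = 0)
-34*o = -34*0 = 0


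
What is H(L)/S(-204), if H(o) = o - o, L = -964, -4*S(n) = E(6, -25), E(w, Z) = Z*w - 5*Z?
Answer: 0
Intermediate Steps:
E(w, Z) = -5*Z + Z*w
S(n) = 25/4 (S(n) = -(-25)*(-5 + 6)/4 = -(-25)/4 = -¼*(-25) = 25/4)
H(o) = 0
H(L)/S(-204) = 0/(25/4) = 0*(4/25) = 0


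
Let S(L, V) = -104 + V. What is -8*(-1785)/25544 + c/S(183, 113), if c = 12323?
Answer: 39363404/28737 ≈ 1369.8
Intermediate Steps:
-8*(-1785)/25544 + c/S(183, 113) = -8*(-1785)/25544 + 12323/(-104 + 113) = 14280*(1/25544) + 12323/9 = 1785/3193 + 12323*(⅑) = 1785/3193 + 12323/9 = 39363404/28737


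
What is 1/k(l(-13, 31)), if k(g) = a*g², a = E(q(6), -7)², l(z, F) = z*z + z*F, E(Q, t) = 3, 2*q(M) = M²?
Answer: 1/492804 ≈ 2.0292e-6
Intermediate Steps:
q(M) = M²/2
l(z, F) = z² + F*z
a = 9 (a = 3² = 9)
k(g) = 9*g²
1/k(l(-13, 31)) = 1/(9*(-13*(31 - 13))²) = 1/(9*(-13*18)²) = 1/(9*(-234)²) = 1/(9*54756) = 1/492804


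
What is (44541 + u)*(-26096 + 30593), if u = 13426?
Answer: 260677599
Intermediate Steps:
(44541 + u)*(-26096 + 30593) = (44541 + 13426)*(-26096 + 30593) = 57967*4497 = 260677599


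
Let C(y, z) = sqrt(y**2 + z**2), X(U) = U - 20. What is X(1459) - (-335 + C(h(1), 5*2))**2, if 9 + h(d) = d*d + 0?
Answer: -110950 + 1340*sqrt(41) ≈ -1.0237e+5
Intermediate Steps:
X(U) = -20 + U
h(d) = -9 + d**2 (h(d) = -9 + (d*d + 0) = -9 + (d**2 + 0) = -9 + d**2)
X(1459) - (-335 + C(h(1), 5*2))**2 = (-20 + 1459) - (-335 + sqrt((-9 + 1**2)**2 + (5*2)**2))**2 = 1439 - (-335 + sqrt((-9 + 1)**2 + 10**2))**2 = 1439 - (-335 + sqrt((-8)**2 + 100))**2 = 1439 - (-335 + sqrt(64 + 100))**2 = 1439 - (-335 + sqrt(164))**2 = 1439 - (-335 + 2*sqrt(41))**2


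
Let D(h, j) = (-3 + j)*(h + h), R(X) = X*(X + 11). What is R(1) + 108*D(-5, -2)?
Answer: 5412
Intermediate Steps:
R(X) = X*(11 + X)
D(h, j) = 2*h*(-3 + j) (D(h, j) = (-3 + j)*(2*h) = 2*h*(-3 + j))
R(1) + 108*D(-5, -2) = 1*(11 + 1) + 108*(2*(-5)*(-3 - 2)) = 1*12 + 108*(2*(-5)*(-5)) = 12 + 108*50 = 12 + 5400 = 5412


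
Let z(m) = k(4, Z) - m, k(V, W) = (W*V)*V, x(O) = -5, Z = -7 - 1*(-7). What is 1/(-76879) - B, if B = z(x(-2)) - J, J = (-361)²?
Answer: 10018563763/76879 ≈ 1.3032e+5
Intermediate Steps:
Z = 0 (Z = -7 + 7 = 0)
k(V, W) = W*V² (k(V, W) = (V*W)*V = W*V²)
z(m) = -m (z(m) = 0*4² - m = 0*16 - m = 0 - m = -m)
J = 130321
B = -130316 (B = -1*(-5) - 1*130321 = 5 - 130321 = -130316)
1/(-76879) - B = 1/(-76879) - 1*(-130316) = -1/76879 + 130316 = 10018563763/76879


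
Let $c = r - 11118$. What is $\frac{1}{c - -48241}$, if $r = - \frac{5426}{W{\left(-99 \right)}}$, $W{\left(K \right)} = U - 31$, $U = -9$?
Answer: $\frac{20}{745173} \approx 2.6839 \cdot 10^{-5}$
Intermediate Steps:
$W{\left(K \right)} = -40$ ($W{\left(K \right)} = -9 - 31 = -40$)
$r = \frac{2713}{20}$ ($r = - \frac{5426}{-40} = \left(-5426\right) \left(- \frac{1}{40}\right) = \frac{2713}{20} \approx 135.65$)
$c = - \frac{219647}{20}$ ($c = \frac{2713}{20} - 11118 = - \frac{219647}{20} \approx -10982.0$)
$\frac{1}{c - -48241} = \frac{1}{- \frac{219647}{20} - -48241} = \frac{1}{- \frac{219647}{20} + 48241} = \frac{1}{\frac{745173}{20}} = \frac{20}{745173}$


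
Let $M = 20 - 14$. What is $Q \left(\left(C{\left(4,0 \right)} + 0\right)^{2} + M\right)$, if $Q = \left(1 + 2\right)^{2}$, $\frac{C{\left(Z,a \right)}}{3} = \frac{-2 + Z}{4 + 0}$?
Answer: $\frac{297}{4} \approx 74.25$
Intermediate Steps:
$C{\left(Z,a \right)} = - \frac{3}{2} + \frac{3 Z}{4}$ ($C{\left(Z,a \right)} = 3 \frac{-2 + Z}{4 + 0} = 3 \frac{-2 + Z}{4} = 3 \left(-2 + Z\right) \frac{1}{4} = 3 \left(- \frac{1}{2} + \frac{Z}{4}\right) = - \frac{3}{2} + \frac{3 Z}{4}$)
$M = 6$
$Q = 9$ ($Q = 3^{2} = 9$)
$Q \left(\left(C{\left(4,0 \right)} + 0\right)^{2} + M\right) = 9 \left(\left(\left(- \frac{3}{2} + \frac{3}{4} \cdot 4\right) + 0\right)^{2} + 6\right) = 9 \left(\left(\left(- \frac{3}{2} + 3\right) + 0\right)^{2} + 6\right) = 9 \left(\left(\frac{3}{2} + 0\right)^{2} + 6\right) = 9 \left(\left(\frac{3}{2}\right)^{2} + 6\right) = 9 \left(\frac{9}{4} + 6\right) = 9 \cdot \frac{33}{4} = \frac{297}{4}$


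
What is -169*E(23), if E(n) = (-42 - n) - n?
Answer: 14872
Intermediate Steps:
E(n) = -42 - 2*n
-169*E(23) = -169*(-42 - 2*23) = -169*(-42 - 46) = -169*(-88) = 14872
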